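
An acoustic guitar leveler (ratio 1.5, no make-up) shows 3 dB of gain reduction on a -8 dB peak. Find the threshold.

-17 dB

Gain reduction = -8 − (-11) = 3 dB; output overshoot = GR / (R − 1) = 3 / 0.5 = 6 dB.
Threshold = output − output overshoot = -11 − 6 = -17 dB.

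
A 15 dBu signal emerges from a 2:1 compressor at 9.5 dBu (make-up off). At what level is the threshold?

4 dBu

Gain reduction = 15 − 9.5 = 5.5 dB; output overshoot = GR / (R − 1) = 5.5 / 1 = 5.5 dB.
Threshold = output − output overshoot = 9.5 − 5.5 = 4 dBu.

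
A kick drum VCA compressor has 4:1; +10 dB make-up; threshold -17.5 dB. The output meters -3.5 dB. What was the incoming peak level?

Before make-up, the level was -3.5 − 10 = -13.5 dB.
The compressed level sits -13.5 − (-17.5) = 4 dB over threshold.
Input overshoot = R × output overshoot = 16 dB → input = -17.5 + 16 = -1.5 dB.

-1.5 dB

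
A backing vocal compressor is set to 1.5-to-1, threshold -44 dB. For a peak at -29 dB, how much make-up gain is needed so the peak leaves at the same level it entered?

5 dB

Overshoot 15 dB → 15/1.5 = 10 dB after compression, so the compressed level is -44 + 10 = -34 dB.
Make-up = target − compressed = -29 − (-34) = 5 dB.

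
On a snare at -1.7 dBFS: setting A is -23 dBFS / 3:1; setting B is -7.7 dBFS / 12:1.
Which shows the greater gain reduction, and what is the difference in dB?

A: overshoot 21.3 dB → output overshoot 7.1 dB → GR 14.2 dB.
B: overshoot 6 dB → output overshoot 0.5 dB → GR 5.5 dB.
Difference: 8.7 dB in favour of A.

A, by 8.7 dB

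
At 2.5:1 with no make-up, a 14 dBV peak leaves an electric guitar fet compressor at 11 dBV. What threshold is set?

9 dBV

Gain reduction = 14 − 11 = 3 dB; output overshoot = GR / (R − 1) = 3 / 1.5 = 2 dB.
Threshold = output − output overshoot = 11 − 2 = 9 dBV.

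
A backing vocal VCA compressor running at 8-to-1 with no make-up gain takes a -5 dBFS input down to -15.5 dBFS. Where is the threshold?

Input is 12 dB above T (since output overshoot × R = input overshoot: (-15.5 − T)·8 = -5 − T gives T = -17 dBFS).
Check: -17 + (-5 − (-17))/8 = -17 + 1.5 = -15.5 dBFS. ✓

-17 dBFS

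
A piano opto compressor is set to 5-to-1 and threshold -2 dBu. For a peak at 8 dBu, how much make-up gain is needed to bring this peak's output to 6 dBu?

6 dB

The peak compresses to -2 + 10/5 = 0 dBu.
To reach 6 dBu requires 6 − 0 = 6 dB of make-up.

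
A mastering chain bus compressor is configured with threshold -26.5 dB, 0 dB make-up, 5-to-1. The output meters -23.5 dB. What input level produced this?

-11.5 dB

That's 3 dB above the -26.5 dB threshold.
Undo the ratio: input overshoot = 3 × 5 = 15 dB, giving input = -11.5 dB.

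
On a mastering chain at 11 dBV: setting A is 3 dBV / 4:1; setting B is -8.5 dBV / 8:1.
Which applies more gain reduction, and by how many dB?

A: overshoot 8 dB → output overshoot 2 dB → GR 6 dB.
B: overshoot 19.5 dB → output overshoot 2.4375 dB → GR 17.0625 dB.
Difference: 11.0625 dB in favour of B.

B, by 11.0625 dB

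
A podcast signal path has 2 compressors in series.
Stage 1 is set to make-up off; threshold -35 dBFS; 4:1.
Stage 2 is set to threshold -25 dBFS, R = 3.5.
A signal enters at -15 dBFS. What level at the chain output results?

Stage 1: overshoot 20 dB → 20/4 = 5 dB → -30 dBFS.
Stage 2: -30 dBFS ≤ -25 dBFS, so stage 2 doesn't engage; output -30 dBFS.

-30 dBFS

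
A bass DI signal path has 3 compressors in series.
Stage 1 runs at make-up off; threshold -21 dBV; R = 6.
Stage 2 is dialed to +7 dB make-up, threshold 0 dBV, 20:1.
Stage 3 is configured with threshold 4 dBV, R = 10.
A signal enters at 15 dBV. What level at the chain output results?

Stage 1: overshoot 36 dB → 36/6 = 6 dB → -15 dBV.
Stage 2: below threshold (-15 ≤ 0); passes unchanged; make-up brings it to -8 dBV.
Stage 3: -8 dBV ≤ 4 dBV, so stage 3 doesn't engage; output -8 dBV.

-8 dBV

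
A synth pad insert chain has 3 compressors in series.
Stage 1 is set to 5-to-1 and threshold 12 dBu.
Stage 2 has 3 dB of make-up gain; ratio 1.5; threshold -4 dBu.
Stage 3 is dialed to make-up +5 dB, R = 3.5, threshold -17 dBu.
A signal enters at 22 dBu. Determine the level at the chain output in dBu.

Stage 1: 10 dB above 12 dBu, reduced 5:1 to 2 dB above → 14 dBu.
Stage 2: overshoot 18 dB → 18/1.5 = 12 dB → 8 dBu; +3 dB make-up → 11 dBu.
Stage 3: 11 dBu is 28 dB over -17 dBu; at 3.5:1 that becomes 8 dB over, giving -9 dBu; +5 dB make-up → -4 dBu.

-4 dBu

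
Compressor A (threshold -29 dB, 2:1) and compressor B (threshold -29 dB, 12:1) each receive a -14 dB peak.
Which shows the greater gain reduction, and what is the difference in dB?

A: 15 dB over, compressed to 7.5 dB over, so 7.5 dB of GR.
B: 15 dB over, compressed to 1.25 dB over, so 13.75 dB of GR.
Difference: 6.25 dB in favour of B.

B, by 6.25 dB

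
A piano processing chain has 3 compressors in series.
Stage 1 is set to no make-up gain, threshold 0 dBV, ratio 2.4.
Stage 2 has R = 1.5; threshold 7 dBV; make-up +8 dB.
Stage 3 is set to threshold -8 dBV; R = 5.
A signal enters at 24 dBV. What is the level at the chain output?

Stage 1: 24 dB above 0 dBV, reduced 2.4:1 to 10 dB above → 10 dBV.
Stage 2: 10 dBV is 3 dB over 7 dBV; at 1.5:1 that becomes 2 dB over, giving 9 dBV; +8 dB make-up → 17 dBV.
Stage 3: overshoot 25 dB → 25/5 = 5 dB → -3 dBV.

-3 dBV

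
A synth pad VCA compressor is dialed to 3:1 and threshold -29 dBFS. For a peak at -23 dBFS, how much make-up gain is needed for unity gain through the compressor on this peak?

4 dB

The peak compresses to -29 + 6/3 = -27 dBFS.
To reach -23 dBFS requires -23 − (-27) = 4 dB of make-up.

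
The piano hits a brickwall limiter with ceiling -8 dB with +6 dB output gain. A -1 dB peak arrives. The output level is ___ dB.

At ∞:1, everything above -8 dB is held at the ceiling.
Output gain then adds 6 dB: -8 + 6 = -2 dB.

-2 dB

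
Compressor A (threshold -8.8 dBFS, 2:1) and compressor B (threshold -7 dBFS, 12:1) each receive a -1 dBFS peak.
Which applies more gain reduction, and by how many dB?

A: 7.8 dB over, compressed to 3.9 dB over, so 3.9 dB of GR.
B: 6 dB over, compressed to 0.5 dB over, so 5.5 dB of GR.
B applies 1.6 dB more gain reduction.

B, by 1.6 dB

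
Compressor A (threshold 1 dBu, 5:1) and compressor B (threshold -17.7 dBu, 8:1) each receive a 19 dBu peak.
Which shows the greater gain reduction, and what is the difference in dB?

A: GR = 18 − 18/5 = 14.4 dB.
B: GR = 36.7 − 36.7/8 = 32.1125 dB.
Difference: 17.7125 dB in favour of B.

B, by 17.7125 dB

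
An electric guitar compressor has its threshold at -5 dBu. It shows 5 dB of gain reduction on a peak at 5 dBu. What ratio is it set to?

Input overshoot = 5 − (-5) = 10 dB.
Output overshoot = 10 − 5 = 5 dB.
Ratio = input overshoot / output overshoot = 10 / 5 = 2.

2:1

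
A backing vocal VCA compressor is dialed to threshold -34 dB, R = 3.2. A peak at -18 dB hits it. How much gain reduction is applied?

11 dB

-18 dB exceeds the threshold by 16 dB.
After 3.2:1 compression the overshoot becomes 16/3.2 = 5 dB.
Gain reduction = 16 − 5 = 11 dB.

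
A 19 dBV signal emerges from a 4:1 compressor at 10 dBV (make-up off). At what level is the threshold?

Input is 12 dB above T (since output overshoot × R = input overshoot: (10 − T)·4 = 19 − T gives T = 7 dBV).
Check: 7 + (19 − 7)/4 = 7 + 3 = 10 dBV. ✓

7 dBV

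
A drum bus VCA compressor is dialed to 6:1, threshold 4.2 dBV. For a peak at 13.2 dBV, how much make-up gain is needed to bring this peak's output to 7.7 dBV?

Without make-up, output = threshold + overshoot/6 = 4.2 + 1.5 = 5.7 dBV.
Gap to target: 2 dB.

2 dB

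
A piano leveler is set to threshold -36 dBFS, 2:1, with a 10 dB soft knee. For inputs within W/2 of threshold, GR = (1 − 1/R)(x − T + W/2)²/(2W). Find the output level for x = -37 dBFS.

x − T + W/2 = -37 − (-36) + 5 = 4.
GR = (1 − 1/2) × 4² / 20 = 0.5 × 16 / 20 = 0.4 dB.
Output = -37 − 0.4 = -37.4 dBFS.

-37.4 dBFS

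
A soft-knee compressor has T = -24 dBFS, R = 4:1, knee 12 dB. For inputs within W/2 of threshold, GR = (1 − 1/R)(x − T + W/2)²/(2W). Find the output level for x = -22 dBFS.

-24 dBFS

x − T + W/2 = -22 − (-24) + 6 = 8.
GR = (1 − 1/4) × 8² / 24 = 0.75 × 64 / 24 = 2 dB.
Output = -22 − 2 = -24 dBFS.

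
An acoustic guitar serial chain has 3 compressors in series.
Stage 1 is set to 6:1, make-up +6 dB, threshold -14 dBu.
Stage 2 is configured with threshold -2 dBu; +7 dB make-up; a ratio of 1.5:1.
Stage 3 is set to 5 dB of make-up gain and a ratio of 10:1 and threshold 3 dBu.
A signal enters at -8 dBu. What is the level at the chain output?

Stage 1: -8 dBu is 6 dB over -14 dBu; at 6:1 that becomes 1 dB over, giving -13 dBu; +6 dB make-up → -7 dBu.
Stage 2: -7 dBu ≤ -2 dBu, so stage 2 doesn't engage; make-up brings it to 0 dBu.
Stage 3: 0 dBu ≤ 3 dBu, so stage 3 doesn't engage; make-up brings it to 5 dBu.

5 dBu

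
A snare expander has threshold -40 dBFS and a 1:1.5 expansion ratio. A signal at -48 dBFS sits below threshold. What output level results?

The input is 8 dB below the -40 dBFS threshold.
A 1:1.5 expander multiplies undershoot by 1.5: 8 × 1.5 = 12 dB below threshold.
Output = -40 − 12 = -52 dBFS.

-52 dBFS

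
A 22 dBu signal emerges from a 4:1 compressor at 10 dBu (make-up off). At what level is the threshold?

6 dBu

Let T be the threshold. Output overshoot = (input overshoot)/R, so 10 − T = (22 − T)/4.
4·(10 − T) = 22 − T → 3·T = 40 − 22 = 18.
T = 18/3 = 6 dBu.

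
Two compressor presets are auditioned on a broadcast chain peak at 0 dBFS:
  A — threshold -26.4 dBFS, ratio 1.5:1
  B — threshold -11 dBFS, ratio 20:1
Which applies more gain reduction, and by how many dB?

A: GR = 26.4 − 26.4/1.5 = 8.8 dB.
B: GR = 11 − 11/20 = 10.45 dB.
B applies 1.65 dB more gain reduction.

B, by 1.65 dB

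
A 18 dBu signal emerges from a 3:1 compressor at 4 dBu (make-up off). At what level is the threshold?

Let T be the threshold. Output overshoot = (input overshoot)/R, so 4 − T = (18 − T)/3.
3·(4 − T) = 18 − T → 2·T = 12 − 18 = -6.
T = -6/2 = -3 dBu.

-3 dBu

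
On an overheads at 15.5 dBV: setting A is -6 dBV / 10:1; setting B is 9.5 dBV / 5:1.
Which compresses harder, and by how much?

A: overshoot 21.5 dB → output overshoot 2.15 dB → GR 19.35 dB.
B: overshoot 6 dB → output overshoot 1.2 dB → GR 4.8 dB.
Difference: 14.55 dB in favour of A.

A, by 14.55 dB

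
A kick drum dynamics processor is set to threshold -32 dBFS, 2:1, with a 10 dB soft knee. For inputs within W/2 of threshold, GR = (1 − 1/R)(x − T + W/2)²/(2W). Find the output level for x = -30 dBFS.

-31.225 dBFS

x − T + W/2 = -30 − (-32) + 5 = 7.
GR = (1 − 1/2) × 7² / 20 = 0.5 × 49 / 20 = 1.225 dB.
Output = -30 − 1.225 = -31.225 dBFS.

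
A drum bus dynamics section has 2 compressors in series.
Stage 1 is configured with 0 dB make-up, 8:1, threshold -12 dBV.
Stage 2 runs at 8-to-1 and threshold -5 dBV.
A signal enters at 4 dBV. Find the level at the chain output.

-10 dBV

Stage 1: overshoot 16 dB → 16/8 = 2 dB → -10 dBV.
Stage 2: -10 dBV is at or below the -5 dBV threshold — no compression; output -10 dBV.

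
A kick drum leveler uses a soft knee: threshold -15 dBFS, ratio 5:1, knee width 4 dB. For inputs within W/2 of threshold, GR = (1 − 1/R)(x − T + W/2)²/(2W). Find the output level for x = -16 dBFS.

x − T + W/2 = -16 − (-15) + 2 = 1.
GR = (1 − 1/5) × 1² / 8 = 0.8 × 1 / 8 = 0.1 dB.
Output = -16 − 0.1 = -16.1 dBFS.

-16.1 dBFS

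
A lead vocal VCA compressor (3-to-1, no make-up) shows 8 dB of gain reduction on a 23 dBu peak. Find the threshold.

11 dBu

Let T be the threshold. Output overshoot = (input overshoot)/R, so 15 − T = (23 − T)/3.
3·(15 − T) = 23 − T → 2·T = 45 − 23 = 22.
T = 22/2 = 11 dBu.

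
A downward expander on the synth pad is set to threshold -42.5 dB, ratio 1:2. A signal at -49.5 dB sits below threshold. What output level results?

-56.5 dB

Undershoot = (-42.5) − (-49.5) = 7 dB.
At 1:2, that expands to 14 dB under threshold.
Output = -42.5 − 14 = -56.5 dB.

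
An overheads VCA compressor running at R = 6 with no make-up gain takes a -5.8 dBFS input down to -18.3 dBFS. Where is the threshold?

Input is 15 dB above T (since output overshoot × R = input overshoot: (-18.3 − T)·6 = -5.8 − T gives T = -20.8 dBFS).
Check: -20.8 + (-5.8 − (-20.8))/6 = -20.8 + 2.5 = -18.3 dBFS. ✓

-20.8 dBFS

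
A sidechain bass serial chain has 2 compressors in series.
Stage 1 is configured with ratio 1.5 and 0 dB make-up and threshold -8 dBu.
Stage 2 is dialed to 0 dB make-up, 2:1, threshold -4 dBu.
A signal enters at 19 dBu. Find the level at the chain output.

Stage 1: 19 dBu is 27 dB over -8 dBu; at 1.5:1 that becomes 18 dB over, giving 10 dBu.
Stage 2: overshoot 14 dB → 14/2 = 7 dB → 3 dBu.

3 dBu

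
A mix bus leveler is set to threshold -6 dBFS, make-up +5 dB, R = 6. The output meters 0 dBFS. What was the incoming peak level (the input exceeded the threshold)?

Before make-up, the level was 0 − 5 = -5 dBFS.
That's 1 dB above the -6 dBFS threshold.
Before 6:1 compression the overshoot was 1 × 6 = 6 dB, so input = -6 + 6 = 0 dBFS.

0 dBFS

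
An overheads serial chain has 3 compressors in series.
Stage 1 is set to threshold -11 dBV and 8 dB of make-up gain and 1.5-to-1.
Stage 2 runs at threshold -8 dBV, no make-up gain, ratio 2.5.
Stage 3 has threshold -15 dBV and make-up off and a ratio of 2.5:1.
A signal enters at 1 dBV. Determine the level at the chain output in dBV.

Stage 1: 1 dBV is 12 dB over -11 dBV; at 1.5:1 that becomes 8 dB over, giving -3 dBV; +8 dB make-up → 5 dBV.
Stage 2: 5 dBV is 13 dB over -8 dBV; at 2.5:1 that becomes 5.2 dB over, giving -2.8 dBV.
Stage 3: overshoot 12.2 dB → 12.2/2.5 = 4.88 dB → -10.12 dBV.

-10.12 dBV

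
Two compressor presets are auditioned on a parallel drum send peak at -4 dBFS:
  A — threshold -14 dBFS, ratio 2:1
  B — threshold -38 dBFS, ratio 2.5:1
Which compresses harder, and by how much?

A: 10 dB over, compressed to 5 dB over, so 5 dB of GR.
B: 34 dB over, compressed to 13.6 dB over, so 20.4 dB of GR.
Difference: 15.4 dB in favour of B.

B, by 15.4 dB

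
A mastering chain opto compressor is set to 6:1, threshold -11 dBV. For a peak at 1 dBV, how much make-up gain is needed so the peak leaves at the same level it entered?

10 dB

Without make-up, output = threshold + overshoot/6 = -11 + 2 = -9 dBV.
Gap to target: 10 dB.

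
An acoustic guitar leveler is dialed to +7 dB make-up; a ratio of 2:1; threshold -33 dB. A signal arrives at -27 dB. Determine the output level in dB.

-23 dB

The input is 6 dB above the -33 dB threshold.
2:1 compression reduces that to 6/2 = 3 dB over.
That puts the output at -30 dB; make-up adds 7 dB, giving -23 dB.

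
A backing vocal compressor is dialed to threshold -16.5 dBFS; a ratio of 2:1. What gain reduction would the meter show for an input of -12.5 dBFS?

-12.5 dBFS exceeds the threshold by 4 dB.
At 2:1, output sits 4/2 = 2 dB above threshold.
So the signal is attenuated by 4 − 2 = 2 dB.

2 dB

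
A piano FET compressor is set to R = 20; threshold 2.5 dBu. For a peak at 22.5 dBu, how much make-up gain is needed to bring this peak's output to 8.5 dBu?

Overshoot 20 dB → 20/20 = 1 dB after compression, so the compressed level is 2.5 + 1 = 3.5 dBu.
Make-up = target − compressed = 8.5 − 3.5 = 5 dB.

5 dB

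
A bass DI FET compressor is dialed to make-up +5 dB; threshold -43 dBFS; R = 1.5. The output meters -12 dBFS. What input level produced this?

Stripping the +5 dB make-up gives -17 dBFS at the gain stage.
That's 26 dB above the -43 dBFS threshold.
Undo the ratio: input overshoot = 26 × 1.5 = 39 dB, giving input = -4 dBFS.

-4 dBFS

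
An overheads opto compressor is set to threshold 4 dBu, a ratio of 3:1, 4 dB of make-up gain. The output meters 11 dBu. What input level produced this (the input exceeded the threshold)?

13 dBu

Before make-up, the level was 11 − 4 = 7 dBu.
The compressed level sits 7 − 4 = 3 dB over threshold.
Before 3:1 compression the overshoot was 3 × 3 = 9 dB, so input = 4 + 9 = 13 dBu.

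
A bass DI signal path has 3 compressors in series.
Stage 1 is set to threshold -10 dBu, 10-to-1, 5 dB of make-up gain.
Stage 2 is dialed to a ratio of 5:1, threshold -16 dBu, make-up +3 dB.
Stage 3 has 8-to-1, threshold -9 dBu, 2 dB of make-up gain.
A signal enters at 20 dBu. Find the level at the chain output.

Stage 1: overshoot 30 dB → 30/10 = 3 dB → -7 dBu; +5 dB make-up → -2 dBu.
Stage 2: -2 dBu is 14 dB over -16 dBu; at 5:1 that becomes 2.8 dB over, giving -13.2 dBu; +3 dB make-up → -10.2 dBu.
Stage 3: -10.2 dBu ≤ -9 dBu, so stage 3 doesn't engage; make-up brings it to -8.2 dBu.

-8.2 dBu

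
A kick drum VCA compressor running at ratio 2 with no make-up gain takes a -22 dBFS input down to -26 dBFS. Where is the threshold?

Input is 8 dB above T (since output overshoot × R = input overshoot: (-26 − T)·2 = -22 − T gives T = -30 dBFS).
Check: -30 + (-22 − (-30))/2 = -30 + 4 = -26 dBFS. ✓

-30 dBFS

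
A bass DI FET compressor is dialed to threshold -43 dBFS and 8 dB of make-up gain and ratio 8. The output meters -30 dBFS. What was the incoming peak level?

Before make-up, the level was -30 − 8 = -38 dBFS.
The compressed level sits -38 − (-43) = 5 dB over threshold.
Before 8:1 compression the overshoot was 5 × 8 = 40 dB, so input = -43 + 40 = -3 dBFS.

-3 dBFS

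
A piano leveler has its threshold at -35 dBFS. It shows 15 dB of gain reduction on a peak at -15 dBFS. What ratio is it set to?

4:1

Input overshoot = -15 − (-35) = 20 dB.
Output overshoot = 20 − 15 = 5 dB.
Ratio = input overshoot / output overshoot = 20 / 5 = 4.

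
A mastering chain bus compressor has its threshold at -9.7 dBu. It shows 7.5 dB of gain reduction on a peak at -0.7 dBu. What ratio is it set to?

6:1

Input overshoot = -0.7 − (-9.7) = 9 dB.
Output overshoot = 9 − 7.5 = 1.5 dB.
Ratio = input overshoot / output overshoot = 9 / 1.5 = 6.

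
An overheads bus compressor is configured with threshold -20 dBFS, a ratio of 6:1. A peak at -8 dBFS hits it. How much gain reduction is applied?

The signal is 12 dB above threshold.
After 6:1 compression the overshoot becomes 12/6 = 2 dB.
Gain reduction = 12 − 2 = 10 dB.

10 dB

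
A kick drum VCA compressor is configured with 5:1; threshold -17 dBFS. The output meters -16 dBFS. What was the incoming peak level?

-12 dBFS

The compressed level sits -16 − (-17) = 1 dB over threshold.
Input overshoot = R × output overshoot = 5 dB → input = -17 + 5 = -12 dBFS.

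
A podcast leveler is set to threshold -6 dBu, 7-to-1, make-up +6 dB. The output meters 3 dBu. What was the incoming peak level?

Stripping the +6 dB make-up gives -3 dBu at the gain stage.
Post-compression overshoot = -3 − (-6) = 3 dB.
Input overshoot = R × output overshoot = 21 dB → input = -6 + 21 = 15 dBu.

15 dBu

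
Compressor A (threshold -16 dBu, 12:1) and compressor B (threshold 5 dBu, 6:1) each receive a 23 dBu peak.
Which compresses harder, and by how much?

A, by 20.75 dB

A: GR = 39 − 39/12 = 35.75 dB.
B: GR = 18 − 18/6 = 15 dB.
A reduces 20.75 dB more.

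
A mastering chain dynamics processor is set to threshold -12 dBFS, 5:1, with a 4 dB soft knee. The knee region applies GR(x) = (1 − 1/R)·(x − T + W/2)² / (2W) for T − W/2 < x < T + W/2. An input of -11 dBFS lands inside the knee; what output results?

x − T + W/2 = -11 − (-12) + 2 = 3.
GR = (1 − 1/5) × 3² / 8 = 0.8 × 9 / 8 = 0.9 dB.
Output = -11 − 0.9 = -11.9 dBFS.

-11.9 dBFS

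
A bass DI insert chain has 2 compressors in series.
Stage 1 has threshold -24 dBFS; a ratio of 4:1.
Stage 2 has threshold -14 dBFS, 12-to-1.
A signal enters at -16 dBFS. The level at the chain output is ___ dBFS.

Stage 1: -16 dBFS is 8 dB over -24 dBFS; at 4:1 that becomes 2 dB over, giving -22 dBFS.
Stage 2: -22 dBFS is at or below the -14 dBFS threshold — no compression; output -22 dBFS.

-22 dBFS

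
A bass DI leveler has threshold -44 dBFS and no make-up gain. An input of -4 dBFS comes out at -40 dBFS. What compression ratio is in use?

10:1

Input overshoot = -4 − (-44) = 40 dB; output overshoot = -40 − (-44) = 4 dB.
Ratio = 40 / 4 = 10.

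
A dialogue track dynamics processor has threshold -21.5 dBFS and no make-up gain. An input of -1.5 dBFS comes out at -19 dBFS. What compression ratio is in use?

Input overshoot = -1.5 − (-21.5) = 20 dB; output overshoot = -19 − (-21.5) = 2.5 dB.
Ratio = 20 / 2.5 = 8.

8:1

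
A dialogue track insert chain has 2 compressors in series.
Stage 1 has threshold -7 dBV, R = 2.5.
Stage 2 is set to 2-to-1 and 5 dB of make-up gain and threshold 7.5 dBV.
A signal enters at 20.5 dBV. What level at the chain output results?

9 dBV

Stage 1: 20.5 dBV is 27.5 dB over -7 dBV; at 2.5:1 that becomes 11 dB over, giving 4 dBV.
Stage 2: 4 dBV is at or below the 7.5 dBV threshold — no compression; make-up brings it to 9 dBV.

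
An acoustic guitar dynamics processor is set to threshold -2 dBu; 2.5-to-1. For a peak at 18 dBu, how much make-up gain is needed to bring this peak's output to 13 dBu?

7 dB

Overshoot 20 dB → 20/2.5 = 8 dB after compression, so the compressed level is -2 + 8 = 6 dBu.
Make-up = target − compressed = 13 − 6 = 7 dB.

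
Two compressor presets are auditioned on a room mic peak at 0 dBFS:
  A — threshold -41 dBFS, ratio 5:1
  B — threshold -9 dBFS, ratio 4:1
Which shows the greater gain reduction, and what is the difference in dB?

A, by 26.05 dB

A: 41 dB over, compressed to 8.2 dB over, so 32.8 dB of GR.
B: 9 dB over, compressed to 2.25 dB over, so 6.75 dB of GR.
A reduces 26.05 dB more.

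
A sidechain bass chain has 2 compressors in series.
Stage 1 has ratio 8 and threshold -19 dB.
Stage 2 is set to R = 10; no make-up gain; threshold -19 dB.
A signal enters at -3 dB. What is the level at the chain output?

Stage 1: overshoot 16 dB → 16/8 = 2 dB → -17 dB.
Stage 2: 2 dB above -19 dB, reduced 10:1 to 0.2 dB above → -18.8 dB.

-18.8 dB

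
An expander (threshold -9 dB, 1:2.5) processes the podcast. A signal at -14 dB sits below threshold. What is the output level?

Undershoot = (-9) − (-14) = 5 dB.
At 1:2.5, that expands to 12.5 dB under threshold.
Output = -9 − 12.5 = -21.5 dB.

-21.5 dB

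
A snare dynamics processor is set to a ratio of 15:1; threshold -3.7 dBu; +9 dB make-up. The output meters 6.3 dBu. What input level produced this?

Stripping the +9 dB make-up gives -2.7 dBu at the gain stage.
That's 1 dB above the -3.7 dBu threshold.
Undo the ratio: input overshoot = 1 × 15 = 15 dB, giving input = 11.3 dBu.

11.3 dBu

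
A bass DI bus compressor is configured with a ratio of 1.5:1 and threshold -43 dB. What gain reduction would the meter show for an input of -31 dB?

Overshoot = -31 − (-43) = 12 dB.
After 1.5:1 compression the overshoot becomes 12/1.5 = 8 dB.
Gain reduction = 12 − 8 = 4 dB.

4 dB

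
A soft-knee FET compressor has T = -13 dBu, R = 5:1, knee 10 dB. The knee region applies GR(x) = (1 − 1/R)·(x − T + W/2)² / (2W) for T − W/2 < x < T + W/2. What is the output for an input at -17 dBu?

-17.04 dBu

x − T + W/2 = -17 − (-13) + 5 = 1.
GR = (1 − 1/5) × 1² / 20 = 0.8 × 1 / 20 = 0.04 dB.
Output = -17 − 0.04 = -17.04 dBu.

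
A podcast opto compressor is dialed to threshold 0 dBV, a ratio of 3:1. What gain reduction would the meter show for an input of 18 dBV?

The signal is 18 dB above threshold.
A 3:1 ratio leaves 6 dB of that excess.
Gain reduction = 18 − 6 = 12 dB.

12 dB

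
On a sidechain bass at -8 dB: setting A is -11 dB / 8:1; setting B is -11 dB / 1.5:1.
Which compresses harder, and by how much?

A: overshoot 3 dB → output overshoot 0.375 dB → GR 2.625 dB.
B: overshoot 3 dB → output overshoot 2 dB → GR 1 dB.
A applies 1.625 dB more gain reduction.

A, by 1.625 dB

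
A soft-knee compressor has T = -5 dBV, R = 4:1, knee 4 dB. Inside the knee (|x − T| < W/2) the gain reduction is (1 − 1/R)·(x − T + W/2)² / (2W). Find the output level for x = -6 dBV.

-6.09375 dBV

x − T + W/2 = -6 − (-5) + 2 = 1.
GR = (1 − 1/4) × 1² / 8 = 0.75 × 1 / 8 = 0.09375 dB.
Output = -6 − 0.09375 = -6.09375 dBV.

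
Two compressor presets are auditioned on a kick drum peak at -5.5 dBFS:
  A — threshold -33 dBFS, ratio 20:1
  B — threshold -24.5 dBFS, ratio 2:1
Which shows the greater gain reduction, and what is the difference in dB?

A: 27.5 dB over, compressed to 1.375 dB over, so 26.125 dB of GR.
B: 19 dB over, compressed to 9.5 dB over, so 9.5 dB of GR.
Difference: 16.625 dB in favour of A.

A, by 16.625 dB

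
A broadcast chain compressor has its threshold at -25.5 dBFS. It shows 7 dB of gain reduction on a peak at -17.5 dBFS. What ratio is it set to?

Input overshoot = -17.5 − (-25.5) = 8 dB.
Output overshoot = 8 − 7 = 1 dB.
Ratio = input overshoot / output overshoot = 8 / 1 = 8.

8:1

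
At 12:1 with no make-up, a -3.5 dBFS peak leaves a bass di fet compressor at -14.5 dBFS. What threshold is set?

Input is 12 dB above T (since output overshoot × R = input overshoot: (-14.5 − T)·12 = -3.5 − T gives T = -15.5 dBFS).
Check: -15.5 + (-3.5 − (-15.5))/12 = -15.5 + 1 = -14.5 dBFS. ✓

-15.5 dBFS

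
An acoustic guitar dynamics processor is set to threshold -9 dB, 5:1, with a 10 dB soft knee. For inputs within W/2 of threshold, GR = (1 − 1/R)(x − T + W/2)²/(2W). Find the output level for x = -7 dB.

x − T + W/2 = -7 − (-9) + 5 = 7.
GR = (1 − 1/5) × 7² / 20 = 0.8 × 49 / 20 = 1.96 dB.
Output = -7 − 1.96 = -8.96 dB.

-8.96 dB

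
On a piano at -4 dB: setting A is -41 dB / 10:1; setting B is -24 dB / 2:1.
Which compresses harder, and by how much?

A, by 23.3 dB

A: 37 dB over, compressed to 3.7 dB over, so 33.3 dB of GR.
B: 20 dB over, compressed to 10 dB over, so 10 dB of GR.
Difference: 23.3 dB in favour of A.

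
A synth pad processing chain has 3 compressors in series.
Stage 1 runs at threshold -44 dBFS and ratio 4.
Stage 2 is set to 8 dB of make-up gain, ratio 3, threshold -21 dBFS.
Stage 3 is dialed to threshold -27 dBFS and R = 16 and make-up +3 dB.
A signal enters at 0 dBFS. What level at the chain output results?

Stage 1: overshoot 44 dB → 44/4 = 11 dB → -33 dBFS.
Stage 2: -33 dBFS is at or below the -21 dBFS threshold — no compression; make-up brings it to -25 dBFS.
Stage 3: overshoot 2 dB → 2/16 = 0.125 dB → -26.875 dBFS; +3 dB make-up → -23.875 dBFS.

-23.875 dBFS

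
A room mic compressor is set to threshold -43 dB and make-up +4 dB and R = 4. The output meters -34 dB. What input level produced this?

-23 dB

Remove make-up: -34 − 4 = -38 dB.
That's 5 dB above the -43 dB threshold.
Before 4:1 compression the overshoot was 5 × 4 = 20 dB, so input = -43 + 20 = -23 dB.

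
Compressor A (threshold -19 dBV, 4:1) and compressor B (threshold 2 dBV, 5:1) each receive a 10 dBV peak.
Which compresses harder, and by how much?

A, by 15.35 dB

A: GR = 29 − 29/4 = 21.75 dB.
B: GR = 8 − 8/5 = 6.4 dB.
A reduces 15.35 dB more.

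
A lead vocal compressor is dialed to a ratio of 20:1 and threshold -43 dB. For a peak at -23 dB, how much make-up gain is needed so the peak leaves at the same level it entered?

The peak compresses to -43 + 20/20 = -42 dB.
To reach -23 dB requires -23 − (-42) = 19 dB of make-up.

19 dB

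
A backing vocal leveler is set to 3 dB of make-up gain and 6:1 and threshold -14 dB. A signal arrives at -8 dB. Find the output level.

-10 dB

The input is 6 dB above the -14 dB threshold.
The 6 dB excess becomes 1 dB after 6:1 reduction.
That puts the output at -13 dB; make-up adds 3 dB, giving -10 dB.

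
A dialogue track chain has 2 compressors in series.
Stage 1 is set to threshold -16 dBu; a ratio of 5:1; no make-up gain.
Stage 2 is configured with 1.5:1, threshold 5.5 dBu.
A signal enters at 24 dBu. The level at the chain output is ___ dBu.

Stage 1: overshoot 40 dB → 40/5 = 8 dB → -8 dBu.
Stage 2: below threshold (-8 ≤ 5.5); passes unchanged; output -8 dBu.

-8 dBu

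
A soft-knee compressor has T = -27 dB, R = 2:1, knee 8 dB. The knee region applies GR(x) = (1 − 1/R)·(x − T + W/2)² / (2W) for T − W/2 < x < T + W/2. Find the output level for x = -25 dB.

x − T + W/2 = -25 − (-27) + 4 = 6.
GR = (1 − 1/2) × 6² / 16 = 0.5 × 36 / 16 = 1.125 dB.
Output = -25 − 1.125 = -26.125 dB.

-26.125 dB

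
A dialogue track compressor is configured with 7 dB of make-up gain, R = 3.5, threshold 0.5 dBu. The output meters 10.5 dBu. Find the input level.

Before make-up, the level was 10.5 − 7 = 3.5 dBu.
Post-compression overshoot = 3.5 − 0.5 = 3 dB.
Input overshoot = R × output overshoot = 10.5 dB → input = 0.5 + 10.5 = 11 dBu.

11 dBu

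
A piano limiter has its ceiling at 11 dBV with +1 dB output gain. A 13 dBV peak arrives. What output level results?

12 dBV

The limiter clamps the peak to its 11 dBV ceiling.
Output gain then adds 1 dB: 11 + 1 = 12 dBV.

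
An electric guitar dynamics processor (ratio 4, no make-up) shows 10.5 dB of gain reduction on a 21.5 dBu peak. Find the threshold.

Input is 14 dB above T (since output overshoot × R = input overshoot: (11 − T)·4 = 21.5 − T gives T = 7.5 dBu).
Check: 7.5 + (21.5 − 7.5)/4 = 7.5 + 3.5 = 11 dBu. ✓

7.5 dBu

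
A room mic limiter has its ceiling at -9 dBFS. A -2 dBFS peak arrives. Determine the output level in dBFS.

-9 dBFS

A brickwall limiter is an ∞:1 compressor: any input above the ceiling is clamped to -9 dBFS.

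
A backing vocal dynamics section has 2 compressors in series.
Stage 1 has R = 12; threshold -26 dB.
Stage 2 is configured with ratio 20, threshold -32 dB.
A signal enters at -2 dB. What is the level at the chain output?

Stage 1: -2 dB is 24 dB over -26 dB; at 12:1 that becomes 2 dB over, giving -24 dB.
Stage 2: 8 dB above -32 dB, reduced 20:1 to 0.4 dB above → -31.6 dB.

-31.6 dB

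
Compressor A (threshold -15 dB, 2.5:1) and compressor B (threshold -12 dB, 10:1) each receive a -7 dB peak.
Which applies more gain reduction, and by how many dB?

A, by 0.3 dB

A: GR = 8 − 8/2.5 = 4.8 dB.
B: GR = 5 − 5/10 = 4.5 dB.
A reduces 0.3 dB more.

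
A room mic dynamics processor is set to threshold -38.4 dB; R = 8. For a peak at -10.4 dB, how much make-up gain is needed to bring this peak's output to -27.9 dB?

7 dB

Without make-up, output = threshold + overshoot/8 = -38.4 + 3.5 = -34.9 dB.
Gap to target: 7 dB.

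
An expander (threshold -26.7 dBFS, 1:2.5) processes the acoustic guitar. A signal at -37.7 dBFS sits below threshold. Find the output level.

-54.2 dBFS

The input is 11 dB below the -26.7 dBFS threshold.
A 1:2.5 expander multiplies undershoot by 2.5: 11 × 2.5 = 27.5 dB below threshold.
Output = -26.7 − 27.5 = -54.2 dBFS.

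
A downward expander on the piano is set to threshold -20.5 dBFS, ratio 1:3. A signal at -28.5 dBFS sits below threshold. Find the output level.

The input is 8 dB below the -20.5 dBFS threshold.
A 1:3 expander multiplies undershoot by 3: 8 × 3 = 24 dB below threshold.
Output = -20.5 − 24 = -44.5 dBFS.

-44.5 dBFS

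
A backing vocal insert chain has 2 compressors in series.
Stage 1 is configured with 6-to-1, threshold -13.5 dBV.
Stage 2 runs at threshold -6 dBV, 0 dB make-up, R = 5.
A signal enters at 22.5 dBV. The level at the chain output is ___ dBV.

Stage 1: 36 dB above -13.5 dBV, reduced 6:1 to 6 dB above → -7.5 dBV.
Stage 2: -7.5 dBV ≤ -6 dBV, so stage 2 doesn't engage; output -7.5 dBV.

-7.5 dBV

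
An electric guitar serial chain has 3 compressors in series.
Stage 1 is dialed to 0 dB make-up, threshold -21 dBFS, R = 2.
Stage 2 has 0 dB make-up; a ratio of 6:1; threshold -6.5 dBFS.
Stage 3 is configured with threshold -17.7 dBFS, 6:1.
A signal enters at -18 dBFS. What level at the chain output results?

-19.5 dBFS

Stage 1: 3 dB above -21 dBFS, reduced 2:1 to 1.5 dB above → -19.5 dBFS.
Stage 2: -19.5 dBFS is at or below the -6.5 dBFS threshold — no compression; output -19.5 dBFS.
Stage 3: -19.5 dBFS ≤ -17.7 dBFS, so stage 3 doesn't engage; output -19.5 dBFS.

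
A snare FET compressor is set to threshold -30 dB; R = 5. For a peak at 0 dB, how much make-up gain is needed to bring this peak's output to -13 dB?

Overshoot 30 dB → 30/5 = 6 dB after compression, so the compressed level is -30 + 6 = -24 dB.
Make-up = target − compressed = -13 − (-24) = 11 dB.

11 dB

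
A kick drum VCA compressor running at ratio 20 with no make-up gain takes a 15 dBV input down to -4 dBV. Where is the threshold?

Let T be the threshold. Output overshoot = (input overshoot)/R, so -4 − T = (15 − T)/20.
20·(-4 − T) = 15 − T → 19·T = -80 − 15 = -95.
T = -95/19 = -5 dBV.

-5 dBV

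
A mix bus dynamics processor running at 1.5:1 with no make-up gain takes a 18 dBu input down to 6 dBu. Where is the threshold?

Input is 36 dB above T (since output overshoot × R = input overshoot: (6 − T)·1.5 = 18 − T gives T = -18 dBu).
Check: -18 + (18 − (-18))/1.5 = -18 + 24 = 6 dBu. ✓

-18 dBu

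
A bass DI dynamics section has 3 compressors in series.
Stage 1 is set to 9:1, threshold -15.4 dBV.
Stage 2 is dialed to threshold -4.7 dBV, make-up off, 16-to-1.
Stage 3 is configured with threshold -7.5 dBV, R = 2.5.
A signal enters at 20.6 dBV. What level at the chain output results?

-11.4 dBV

Stage 1: 20.6 dBV is 36 dB over -15.4 dBV; at 9:1 that becomes 4 dB over, giving -11.4 dBV.
Stage 2: -11.4 dBV ≤ -4.7 dBV, so stage 2 doesn't engage; output -11.4 dBV.
Stage 3: -11.4 dBV is at or below the -7.5 dBV threshold — no compression; output -11.4 dBV.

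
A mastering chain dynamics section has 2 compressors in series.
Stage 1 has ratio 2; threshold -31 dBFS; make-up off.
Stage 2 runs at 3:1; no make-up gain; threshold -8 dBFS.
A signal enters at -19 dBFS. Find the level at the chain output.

Stage 1: -19 dBFS is 12 dB over -31 dBFS; at 2:1 that becomes 6 dB over, giving -25 dBFS.
Stage 2: below threshold (-25 ≤ -8); passes unchanged; output -25 dBFS.

-25 dBFS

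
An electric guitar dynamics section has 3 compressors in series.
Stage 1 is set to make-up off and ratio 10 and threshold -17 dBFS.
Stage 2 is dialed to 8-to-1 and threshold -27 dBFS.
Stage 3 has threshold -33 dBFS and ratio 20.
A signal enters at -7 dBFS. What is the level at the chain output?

-32.63125 dBFS

Stage 1: -7 dBFS is 10 dB over -17 dBFS; at 10:1 that becomes 1 dB over, giving -16 dBFS.
Stage 2: 11 dB above -27 dBFS, reduced 8:1 to 1.375 dB above → -25.625 dBFS.
Stage 3: overshoot 7.375 dB → 7.375/20 = 0.36875 dB → -32.63125 dBFS.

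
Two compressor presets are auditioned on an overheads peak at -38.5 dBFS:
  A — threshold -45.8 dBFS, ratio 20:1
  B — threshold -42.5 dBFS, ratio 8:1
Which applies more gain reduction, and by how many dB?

A, by 3.435 dB

A: GR = 7.3 − 7.3/20 = 6.935 dB.
B: GR = 4 − 4/8 = 3.5 dB.
Difference: 3.435 dB in favour of A.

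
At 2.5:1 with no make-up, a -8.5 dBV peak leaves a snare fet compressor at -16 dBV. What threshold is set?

-21 dBV

Let T be the threshold. Output overshoot = (input overshoot)/R, so -16 − T = (-8.5 − T)/2.5.
2.5·(-16 − T) = -8.5 − T → 1.5·T = -40 − (-8.5) = -31.5.
T = -31.5/1.5 = -21 dBV.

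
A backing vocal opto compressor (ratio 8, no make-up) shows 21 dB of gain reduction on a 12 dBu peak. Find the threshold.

Gain reduction = 12 − (-9) = 21 dB; output overshoot = GR / (R − 1) = 21 / 7 = 3 dB.
Threshold = output − output overshoot = -9 − 3 = -12 dBu.

-12 dBu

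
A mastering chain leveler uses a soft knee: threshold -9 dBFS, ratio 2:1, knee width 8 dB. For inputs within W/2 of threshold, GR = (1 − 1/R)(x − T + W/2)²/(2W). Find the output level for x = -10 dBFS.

-10.28125 dBFS

x − T + W/2 = -10 − (-9) + 4 = 3.
GR = (1 − 1/2) × 3² / 16 = 0.5 × 9 / 16 = 0.28125 dB.
Output = -10 − 0.28125 = -10.28125 dBFS.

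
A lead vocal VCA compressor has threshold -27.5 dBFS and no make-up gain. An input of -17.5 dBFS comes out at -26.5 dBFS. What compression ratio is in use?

Input overshoot = -17.5 − (-27.5) = 10 dB; output overshoot = -26.5 − (-27.5) = 1 dB.
Ratio = 10 / 1 = 10.

10:1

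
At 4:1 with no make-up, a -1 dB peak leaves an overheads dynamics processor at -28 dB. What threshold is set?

Let T be the threshold. Output overshoot = (input overshoot)/R, so -28 − T = (-1 − T)/4.
4·(-28 − T) = -1 − T → 3·T = -112 − (-1) = -111.
T = -111/3 = -37 dB.

-37 dB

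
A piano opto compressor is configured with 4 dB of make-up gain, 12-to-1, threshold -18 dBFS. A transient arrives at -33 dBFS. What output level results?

-33 dBFS is 15 dB below the -18 dBFS threshold, so no gain reduction is applied.
Make-up gain adds 4 dB: -33 + 4 = -29 dBFS.

-29 dBFS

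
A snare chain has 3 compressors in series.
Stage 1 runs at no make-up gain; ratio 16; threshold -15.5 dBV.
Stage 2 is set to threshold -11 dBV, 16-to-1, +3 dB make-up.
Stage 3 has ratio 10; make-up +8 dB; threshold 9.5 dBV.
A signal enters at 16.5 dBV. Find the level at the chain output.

Stage 1: 16.5 dBV is 32 dB over -15.5 dBV; at 16:1 that becomes 2 dB over, giving -13.5 dBV.
Stage 2: -13.5 dBV is at or below the -11 dBV threshold — no compression; make-up brings it to -10.5 dBV.
Stage 3: -10.5 dBV is at or below the 9.5 dBV threshold — no compression; make-up brings it to -2.5 dBV.

-2.5 dBV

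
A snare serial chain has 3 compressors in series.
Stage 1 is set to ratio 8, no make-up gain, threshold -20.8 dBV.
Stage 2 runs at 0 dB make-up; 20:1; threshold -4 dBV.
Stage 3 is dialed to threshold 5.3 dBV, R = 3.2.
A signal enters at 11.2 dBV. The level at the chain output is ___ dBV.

-16.8 dBV

Stage 1: overshoot 32 dB → 32/8 = 4 dB → -16.8 dBV.
Stage 2: -16.8 dBV ≤ -4 dBV, so stage 2 doesn't engage; output -16.8 dBV.
Stage 3: -16.8 dBV is at or below the 5.3 dBV threshold — no compression; output -16.8 dBV.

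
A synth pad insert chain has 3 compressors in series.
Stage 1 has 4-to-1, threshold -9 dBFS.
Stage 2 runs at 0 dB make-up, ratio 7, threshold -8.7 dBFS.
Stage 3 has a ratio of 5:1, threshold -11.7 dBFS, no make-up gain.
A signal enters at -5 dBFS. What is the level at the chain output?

-11.08 dBFS

Stage 1: overshoot 4 dB → 4/4 = 1 dB → -8 dBFS.
Stage 2: overshoot 0.7 dB → 0.7/7 = 0.1 dB → -8.6 dBFS.
Stage 3: overshoot 3.1 dB → 3.1/5 = 0.62 dB → -11.08 dBFS.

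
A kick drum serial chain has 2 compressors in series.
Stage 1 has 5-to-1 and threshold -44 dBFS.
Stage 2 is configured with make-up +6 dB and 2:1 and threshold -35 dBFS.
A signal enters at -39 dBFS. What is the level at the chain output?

Stage 1: overshoot 5 dB → 5/5 = 1 dB → -43 dBFS.
Stage 2: below threshold (-43 ≤ -35); passes unchanged; make-up brings it to -37 dBFS.

-37 dBFS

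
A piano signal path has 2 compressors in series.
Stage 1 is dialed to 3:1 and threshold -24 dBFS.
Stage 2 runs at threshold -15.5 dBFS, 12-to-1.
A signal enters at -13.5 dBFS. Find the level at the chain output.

Stage 1: -13.5 dBFS is 10.5 dB over -24 dBFS; at 3:1 that becomes 3.5 dB over, giving -20.5 dBFS.
Stage 2: -20.5 dBFS is at or below the -15.5 dBFS threshold — no compression; output -20.5 dBFS.

-20.5 dBFS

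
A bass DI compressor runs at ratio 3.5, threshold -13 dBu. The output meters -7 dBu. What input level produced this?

The compressed level sits -7 − (-13) = 6 dB over threshold.
Before 3.5:1 compression the overshoot was 6 × 3.5 = 21 dB, so input = -13 + 21 = 8 dBu.

8 dBu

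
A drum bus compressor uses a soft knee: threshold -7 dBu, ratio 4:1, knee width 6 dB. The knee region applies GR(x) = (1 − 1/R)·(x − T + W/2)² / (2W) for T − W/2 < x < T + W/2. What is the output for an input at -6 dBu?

-7 dBu

x − T + W/2 = -6 − (-7) + 3 = 4.
GR = (1 − 1/4) × 4² / 12 = 0.75 × 16 / 12 = 1 dB.
Output = -6 − 1 = -7 dBu.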